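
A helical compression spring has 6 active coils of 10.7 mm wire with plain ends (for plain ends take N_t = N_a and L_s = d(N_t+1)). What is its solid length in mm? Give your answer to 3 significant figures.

plain ends: N_t = N_a = 6
L_s = d·(N_t+1) = 10.7 × 7 = 74.9 mm

74.9 mm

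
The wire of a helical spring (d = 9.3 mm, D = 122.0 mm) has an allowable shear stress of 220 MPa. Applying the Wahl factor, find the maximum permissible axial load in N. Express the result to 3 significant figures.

C = D/d = 122.0/9.3 = 13.1183
K_W = (4C−1)/(4C−4) + 0.615/C = 51.473/48.473 + 0.0469 = 1.1088
τ_max = K·8FD/(πd³) → F_max = τ_allow·πd³/(8DK)
F_max = 220·π·9.3³/(8·122.0·1.1088) = 5.5593e+05/1082.2 = 513.72 N

514 N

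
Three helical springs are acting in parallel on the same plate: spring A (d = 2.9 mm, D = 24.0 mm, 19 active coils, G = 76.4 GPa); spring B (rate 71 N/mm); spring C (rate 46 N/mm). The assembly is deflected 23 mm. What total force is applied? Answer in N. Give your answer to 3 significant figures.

k_A = Gd⁴/(8D³N_a) = (76.4×10³)(2.9⁴)/(8·24.0³·19) = 2.5716 N/mm
Parallel: k_eq = 2.5716 + 71 + 46 = 119.57 N/mm
F = k_eq·δ = 119.57·23 = 2750.1 N

2750 N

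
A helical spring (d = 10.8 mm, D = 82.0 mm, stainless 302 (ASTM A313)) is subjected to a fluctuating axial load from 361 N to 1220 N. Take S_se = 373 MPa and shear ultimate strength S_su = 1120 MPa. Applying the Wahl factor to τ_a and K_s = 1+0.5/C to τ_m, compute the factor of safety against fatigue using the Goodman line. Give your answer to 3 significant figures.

C = D/d = 82.0/10.8 = 7.5926; K_W = (4C−1)/(4C−4)+0.615/C = 1.1948; K_s = 1+0.5/C = 1.0659
F_a = (F_max−F_min)/2 = 429.5 N; F_m = (F_max+F_min)/2 = 790.5 N
τ_a = K_W·8F_aD/(πd³) = 1.1948 × 71.194 = 85.061 MPa
τ_m = K_s·8F_mD/(πd³) = 1.0659 × 131.03 = 139.66 MPa
Goodman: 1/n_f = τ_a/S_se + τ_m/S_su = 85.061/373 + 139.66/1120 = 0.22804 + 0.12470 = 0.35274
n_f = 1/0.35274 = 2.835

2.83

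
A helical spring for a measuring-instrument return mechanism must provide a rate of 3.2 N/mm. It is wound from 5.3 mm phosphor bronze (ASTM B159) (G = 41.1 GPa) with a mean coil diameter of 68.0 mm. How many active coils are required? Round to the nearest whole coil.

4

N_a = Gd⁴/(8D³k) = (41.1×10³ × 5.3⁴)/(8 × 68.0³ × 3.2)
    = 3.24299e+07 / 8.04946e+06 = 4.029 → 4 coils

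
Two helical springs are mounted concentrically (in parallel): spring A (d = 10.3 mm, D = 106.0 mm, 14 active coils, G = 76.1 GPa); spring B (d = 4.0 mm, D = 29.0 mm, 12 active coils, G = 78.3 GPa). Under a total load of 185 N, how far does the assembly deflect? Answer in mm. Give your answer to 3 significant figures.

12.3 mm

k_A = Gd⁴/(8D³N_a) = (76.1×10³)(10.3⁴)/(8·106.0³·14) = 6.4209 N/mm
k_B = Gd⁴/(8D³N_a) = (78.3×10³)(4.0⁴)/(8·29.0³·12) = 8.5612 N/mm
Parallel: k_eq = 6.4209 + 8.5612 = 14.982 N/mm
δ = F/k_eq = 185/14.982 = 12.348 mm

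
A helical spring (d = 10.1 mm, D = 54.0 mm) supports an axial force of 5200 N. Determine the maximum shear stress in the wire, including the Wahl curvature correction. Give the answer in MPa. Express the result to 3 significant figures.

Spring index C = D/d = 54.0/10.1 = 5.3465
K_W = (4C−1)/(4C−4) + 0.615/C = 20.386/17.386 + 0.1150 = 1.2876
τ₀ = 8FD/(πd³) = 8·5200·54.0/(π·10.1³) = 2.2464e+06/3236.8 = 694.02 MPa
τ_max = K·τ₀ = 1.2876 × 694.02 = 893.61 MPa

894 MPa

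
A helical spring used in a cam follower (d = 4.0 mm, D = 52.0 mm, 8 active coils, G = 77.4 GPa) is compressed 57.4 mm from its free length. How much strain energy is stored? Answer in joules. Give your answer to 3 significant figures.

k = Gd⁴/(8D³N_a) = (77.4×10³)(4.0⁴)/(8·52.0³·8) = 2.2019 N/mm
U = ½kδ² = 0.5 × 2.2019 × 57.4² = 3627.3 N·mm = 3.6273 J

3.63 J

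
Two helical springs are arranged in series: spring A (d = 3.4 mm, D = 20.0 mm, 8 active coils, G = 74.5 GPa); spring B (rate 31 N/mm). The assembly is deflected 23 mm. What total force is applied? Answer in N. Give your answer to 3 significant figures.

275 N

k_A = Gd⁴/(8D³N_a) = (74.5×10³)(3.4⁴)/(8·20.0³·8) = 19.445 N/mm
Series: 1/k_eq = 1/19.445 + 1/31 = 0.083686; k_eq = 11.949 N/mm
F = k_eq·δ = 11.949·23 = 274.84 N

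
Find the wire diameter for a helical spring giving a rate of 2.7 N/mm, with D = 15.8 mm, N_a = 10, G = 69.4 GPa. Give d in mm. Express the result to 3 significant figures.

1.87 mm

d = (8D³N_a·k / G)^(1/4) = (8·15.8³·10·2.7 / (69.4×10³))^0.25
  = (12.276)^0.25 = 1.8718 mm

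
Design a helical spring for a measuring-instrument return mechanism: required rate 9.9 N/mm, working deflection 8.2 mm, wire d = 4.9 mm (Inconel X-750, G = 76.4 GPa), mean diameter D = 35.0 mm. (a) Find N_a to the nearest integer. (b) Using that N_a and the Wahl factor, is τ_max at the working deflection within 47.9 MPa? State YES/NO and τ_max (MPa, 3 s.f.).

N_a = Gd⁴/(8D³k) = (76.4×10³)(4.9⁴)/(8·35.0³·9.9) = 12.97 → N_a = 13
Actual rate k = Gd⁴/(8D³·13) = 9.8773 N/mm
Working load F = kδ = 9.8773·8.2 = 80.994 N
C = 35.0/4.9 = 7.1429; K_W = (4C−1)/(4C−4)+0.615/C = 1.2082
τ_max = K_W·8FD/(πd³) = 1.2082·61.358 = 74.133 MPa
τ_max > 47.9 MPa → exceeds allowable

(a) 13 coils; (b) NO, τ_max = 74.1 MPa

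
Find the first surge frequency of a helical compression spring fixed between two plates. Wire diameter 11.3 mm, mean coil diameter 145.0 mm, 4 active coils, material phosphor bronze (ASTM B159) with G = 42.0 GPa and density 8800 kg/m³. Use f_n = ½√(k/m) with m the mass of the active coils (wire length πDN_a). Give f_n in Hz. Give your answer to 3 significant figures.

k = Gd⁴/(8D³N_a) = (42.0×10³)(11.3⁴)/(8·145.0³·4) = 7.0195 N/mm = 7019.5 N/m
Wire length L = πDN_a = π·145.0·4 = 1822.1 mm
m = ρ·(πd²/4)·L = 8800 × 100.29×10⁻⁶ m² × 1.8221 m = 1.6081 kg
f_n = ½√(k/m) = 0.5·√(7019.5/1.6081) = 0.5·√(4365.2) = 33.035 Hz

33.0 Hz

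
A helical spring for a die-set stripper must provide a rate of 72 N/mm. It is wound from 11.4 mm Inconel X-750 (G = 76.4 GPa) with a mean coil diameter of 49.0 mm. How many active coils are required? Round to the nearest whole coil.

N_a = Gd⁴/(8D³k) = (76.4×10³ × 11.4⁴)/(8 × 49.0³ × 72)
    = 1.29037e+09 / 6.77658e+07 = 19.04 → 19 coils

19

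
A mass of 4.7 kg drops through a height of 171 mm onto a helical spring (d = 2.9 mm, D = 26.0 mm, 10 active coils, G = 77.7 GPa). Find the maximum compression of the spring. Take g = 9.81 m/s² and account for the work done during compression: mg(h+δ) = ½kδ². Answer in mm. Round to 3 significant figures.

76.4 mm

k = Gd⁴/(8D³N_a) = (77.7×10³)(2.9⁴)/(8·26.0³·10) = 3.9084 N/mm
W = mg = 4.7 × 9.81 = 46.107 N
½kδ² − Wδ − Wh = 0 → δ = (W + √(W² + 2kWh))/k
δ = (46.107 + √(2125.9 + 61630.5))/3.9084 = (46.107 + 252.5)/3.9084 = 76.401 mm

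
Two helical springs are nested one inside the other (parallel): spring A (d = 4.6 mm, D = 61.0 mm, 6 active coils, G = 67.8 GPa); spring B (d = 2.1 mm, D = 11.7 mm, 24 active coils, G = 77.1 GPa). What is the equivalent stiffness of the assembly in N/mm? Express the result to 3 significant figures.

k_A = Gd⁴/(8D³N_a) = (67.8×10³)(4.6⁴)/(8·61.0³·6) = 2.7863 N/mm
k_B = Gd⁴/(8D³N_a) = (77.1×10³)(2.1⁴)/(8·11.7³·24) = 4.8761 N/mm
Parallel: k_eq = 2.7863 + 4.8761 = 7.6624 N/mm

7.66 N/mm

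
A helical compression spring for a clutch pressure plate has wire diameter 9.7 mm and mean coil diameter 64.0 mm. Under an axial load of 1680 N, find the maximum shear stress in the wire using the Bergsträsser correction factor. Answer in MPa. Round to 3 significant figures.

364 MPa

Spring index C = D/d = 64.0/9.7 = 6.5979
K_B = (4C+2)/(4C−3) = 28.392/23.392 = 1.2138
τ₀ = 8FD/(πd³) = 8·1680·64.0/(π·9.7³) = 860160/2867.2 = 300 MPa
τ_max = K·τ₀ = 1.2138 × 300 = 364.12 MPa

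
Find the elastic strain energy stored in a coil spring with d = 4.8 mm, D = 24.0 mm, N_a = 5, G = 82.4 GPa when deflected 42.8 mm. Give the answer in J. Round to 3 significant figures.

72.5 J

k = Gd⁴/(8D³N_a) = (82.4×10³)(4.8⁴)/(8·24.0³·5) = 79.104 N/mm
U = ½kδ² = 0.5 × 79.104 × 42.8² = 72453 N·mm = 72.453 J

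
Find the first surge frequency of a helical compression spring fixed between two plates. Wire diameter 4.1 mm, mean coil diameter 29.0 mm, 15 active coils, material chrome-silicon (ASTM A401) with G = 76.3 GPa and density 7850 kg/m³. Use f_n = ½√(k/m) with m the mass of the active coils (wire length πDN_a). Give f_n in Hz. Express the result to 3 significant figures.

k = Gd⁴/(8D³N_a) = (76.3×10³)(4.1⁴)/(8·29.0³·15) = 7.3669 N/mm = 7366.9 N/m
Wire length L = πDN_a = π·29.0·15 = 1366.6 mm
m = ρ·(πd²/4)·L = 7850 × 13.203×10⁻⁶ m² × 1.3666 m = 0.14163 kg
f_n = ½√(k/m) = 0.5·√(7366.9/0.14163) = 0.5·√(52014) = 114.03 Hz

114 Hz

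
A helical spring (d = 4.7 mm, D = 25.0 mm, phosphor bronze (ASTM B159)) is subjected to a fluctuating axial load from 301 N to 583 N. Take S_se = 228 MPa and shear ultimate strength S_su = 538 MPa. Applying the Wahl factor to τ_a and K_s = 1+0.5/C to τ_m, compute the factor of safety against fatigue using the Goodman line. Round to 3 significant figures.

C = D/d = 25.0/4.7 = 5.3191; K_W = (4C−1)/(4C−4)+0.615/C = 1.2893; K_s = 1+0.5/C = 1.0940
F_a = (F_max−F_min)/2 = 141 N; F_m = (F_max+F_min)/2 = 442 N
τ_a = K_W·8F_aD/(πd³) = 1.2893 × 86.458 = 111.47 MPa
τ_m = K_s·8F_mD/(πd³) = 1.0940 × 271.02 = 296.5 MPa
Goodman: 1/n_f = τ_a/S_se + τ_m/S_su = 111.47/228 + 296.5/538 = 0.48889 + 0.55112 = 1.04
n_f = 1/1.04 = 0.9615

0.962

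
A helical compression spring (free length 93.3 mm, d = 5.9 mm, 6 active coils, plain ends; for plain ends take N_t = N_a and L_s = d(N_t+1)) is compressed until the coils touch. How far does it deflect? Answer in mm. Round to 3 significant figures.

52.0 mm

N_t = 6; L_s = 5.9·7 = 41.3 mm
δ_solid = L₀ − L_s = 93.3 − 41.3 = 52 mm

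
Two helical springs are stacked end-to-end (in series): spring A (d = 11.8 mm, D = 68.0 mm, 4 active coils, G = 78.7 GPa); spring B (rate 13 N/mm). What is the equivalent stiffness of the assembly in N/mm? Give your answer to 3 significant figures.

k_A = Gd⁴/(8D³N_a) = (78.7×10³)(11.8⁴)/(8·68.0³·4) = 151.64 N/mm
Series: 1/k_eq = 1/151.64 + 1/13 = 0.083517; k_eq = 11.974 N/mm

12.0 N/mm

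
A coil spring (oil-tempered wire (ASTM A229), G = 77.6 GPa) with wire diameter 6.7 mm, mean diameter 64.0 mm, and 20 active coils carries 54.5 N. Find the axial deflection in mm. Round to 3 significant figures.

14.6 mm

k = Gd⁴/(8D³N_a) = (77.6×10³)(6.7⁴)/(8·64.0³·20) = 3.7282 N/mm
δ = F/k = 54.5 / 3.7282 = 14.618 mm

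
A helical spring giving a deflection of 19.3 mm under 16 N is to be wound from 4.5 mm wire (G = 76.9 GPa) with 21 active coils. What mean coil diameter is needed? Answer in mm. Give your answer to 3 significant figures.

Required rate k = F/δ = 16/19.3 = 0.82902 N/mm
D = (Gd⁴/(8N_a·k))^(1/3) = (76.9×10³·4.5⁴/(8·21·0.82902))^(1/3)
  = (226415)^(1/3) = 60.9492 mm

60.9 mm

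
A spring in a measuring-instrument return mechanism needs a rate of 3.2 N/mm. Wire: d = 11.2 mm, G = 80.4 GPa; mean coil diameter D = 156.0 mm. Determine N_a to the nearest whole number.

13

N_a = Gd⁴/(8D³k) = (80.4×10³ × 11.2⁴)/(8 × 156.0³ × 3.2)
    = 1.26511e+09 / 9.71882e+07 = 13.02 → 13 coils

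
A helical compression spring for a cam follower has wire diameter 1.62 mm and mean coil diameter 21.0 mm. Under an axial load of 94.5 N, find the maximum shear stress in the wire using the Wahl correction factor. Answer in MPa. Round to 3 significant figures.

Spring index C = D/d = 21.0/1.62 = 12.9630
K_W = (4C−1)/(4C−4) + 0.615/C = 50.852/47.852 + 0.0474 = 1.1101
τ₀ = 8FD/(πd³) = 8·94.5·21.0/(π·1.62³) = 15876/13.357 = 1188.6 MPa
τ_max = K·τ₀ = 1.1101 × 1188.6 = 1319.5 MPa

1320 MPa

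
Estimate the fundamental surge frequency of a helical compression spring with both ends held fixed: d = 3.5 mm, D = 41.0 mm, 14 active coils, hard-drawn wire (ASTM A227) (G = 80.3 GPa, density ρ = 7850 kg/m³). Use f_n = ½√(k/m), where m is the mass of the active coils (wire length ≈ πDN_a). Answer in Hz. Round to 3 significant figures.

k = Gd⁴/(8D³N_a) = (80.3×10³)(3.5⁴)/(8·41.0³·14) = 1.5611 N/mm = 1561.1 N/m
Wire length L = πDN_a = π·41.0·14 = 1803.3 mm
m = ρ·(πd²/4)·L = 7850 × 9.6211×10⁻⁶ m² × 1.8033 m = 0.13619 kg
f_n = ½√(k/m) = 0.5·√(1561.1/0.13619) = 0.5·√(11462) = 53.53 Hz

53.5 Hz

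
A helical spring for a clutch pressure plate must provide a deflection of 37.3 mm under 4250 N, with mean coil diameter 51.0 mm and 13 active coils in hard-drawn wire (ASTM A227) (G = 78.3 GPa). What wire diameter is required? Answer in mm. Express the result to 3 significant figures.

Required rate k = F/δ = 4250/37.3 = 113.94 N/mm
d = (8D³N_a·k / G)^(1/4) = (8·51.0³·13·113.94 / (78.3×10³))^0.25
  = (20075)^0.25 = 11.9032 mm

11.9 mm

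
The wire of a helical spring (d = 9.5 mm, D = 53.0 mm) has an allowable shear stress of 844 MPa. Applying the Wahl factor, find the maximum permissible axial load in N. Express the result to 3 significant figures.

4210 N

C = D/d = 53.0/9.5 = 5.5789
K_W = (4C−1)/(4C−4) + 0.615/C = 21.316/18.316 + 0.1102 = 1.2740
τ_max = K·8FD/(πd³) → F_max = τ_allow·πd³/(8DK)
F_max = 844·π·9.5³/(8·53.0·1.2740) = 2.2733e+06/540.19 = 4208.4 N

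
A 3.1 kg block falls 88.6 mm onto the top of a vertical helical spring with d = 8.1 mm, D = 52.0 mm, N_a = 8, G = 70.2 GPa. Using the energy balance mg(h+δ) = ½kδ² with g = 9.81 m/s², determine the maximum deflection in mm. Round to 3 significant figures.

13.6 mm

k = Gd⁴/(8D³N_a) = (70.2×10³)(8.1⁴)/(8·52.0³·8) = 33.581 N/mm
W = mg = 3.1 × 9.81 = 30.411 N
½kδ² − Wδ − Wh = 0 → δ = (W + √(W² + 2kWh))/k
δ = (30.411 + √(924.83 + 180960))/33.581 = (30.411 + 426.48)/33.581 = 13.606 mm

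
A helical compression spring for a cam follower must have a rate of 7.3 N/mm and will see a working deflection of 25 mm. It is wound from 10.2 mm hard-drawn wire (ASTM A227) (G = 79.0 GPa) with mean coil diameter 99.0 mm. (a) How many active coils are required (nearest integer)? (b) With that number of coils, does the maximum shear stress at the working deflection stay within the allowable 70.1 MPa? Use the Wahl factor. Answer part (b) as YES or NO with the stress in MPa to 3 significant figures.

N_a = Gd⁴/(8D³k) = (79.0×10³)(10.2⁴)/(8·99.0³·7.3) = 15.09 → N_a = 15
Actual rate k = Gd⁴/(8D³·15) = 7.3441 N/mm
Working load F = kδ = 7.3441·25 = 183.6 N
C = 99.0/10.2 = 9.7059; K_W = (4C−1)/(4C−4)+0.615/C = 1.1495
τ_max = K_W·8FD/(πd³) = 1.1495·43.617 = 50.138 MPa
τ_max ≤ 70.1 MPa → acceptable

(a) 15 coils; (b) YES, τ_max = 50.1 MPa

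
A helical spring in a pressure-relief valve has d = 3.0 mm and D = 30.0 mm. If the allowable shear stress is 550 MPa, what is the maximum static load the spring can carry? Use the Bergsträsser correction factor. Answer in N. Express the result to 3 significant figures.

C = D/d = 30.0/3.0 = 10.0000
K_B = (4C+2)/(4C−3) = 42.000/37.000 = 1.1351
τ_max = K·8FD/(πd³) → F_max = τ_allow·πd³/(8DK)
F_max = 550·π·3.0³/(8·30.0·1.1351) = 46653/272.43 = 171.24 N

171 N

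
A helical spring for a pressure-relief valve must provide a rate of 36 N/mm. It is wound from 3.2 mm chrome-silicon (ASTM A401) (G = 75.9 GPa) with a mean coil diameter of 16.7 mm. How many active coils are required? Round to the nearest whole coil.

6

N_a = Gd⁴/(8D³k) = (75.9×10³ × 3.2⁴)/(8 × 16.7³ × 36)
    = 7.95869e+06 / 1.34135e+06 = 5.933 → 6 coils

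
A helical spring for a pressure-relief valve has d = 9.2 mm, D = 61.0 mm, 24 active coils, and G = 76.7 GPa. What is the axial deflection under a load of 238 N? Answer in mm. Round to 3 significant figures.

k = Gd⁴/(8D³N_a) = (76.7×10³)(9.2⁴)/(8·61.0³·24) = 12.608 N/mm
δ = F/k = 238 / 12.608 = 18.876 mm

18.9 mm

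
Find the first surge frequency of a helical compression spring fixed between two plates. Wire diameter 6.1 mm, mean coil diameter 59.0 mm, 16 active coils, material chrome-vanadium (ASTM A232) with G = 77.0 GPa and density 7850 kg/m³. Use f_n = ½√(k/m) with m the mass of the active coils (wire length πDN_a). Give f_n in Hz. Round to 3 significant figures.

38.6 Hz

k = Gd⁴/(8D³N_a) = (77.0×10³)(6.1⁴)/(8·59.0³·16) = 4.0555 N/mm = 4055.5 N/m
Wire length L = πDN_a = π·59.0·16 = 2965.7 mm
m = ρ·(πd²/4)·L = 7850 × 29.225×10⁻⁶ m² × 2.9657 m = 0.68036 kg
f_n = ½√(k/m) = 0.5·√(4055.5/0.68036) = 0.5·√(5960.8) = 38.603 Hz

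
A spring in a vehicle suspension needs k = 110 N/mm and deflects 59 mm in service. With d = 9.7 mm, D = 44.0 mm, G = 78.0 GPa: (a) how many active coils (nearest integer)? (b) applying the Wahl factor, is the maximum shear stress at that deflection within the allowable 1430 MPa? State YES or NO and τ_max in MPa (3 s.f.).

N_a = Gd⁴/(8D³k) = (78.0×10³)(9.7⁴)/(8·44.0³·110) = 9.212 → N_a = 9
Actual rate k = Gd⁴/(8D³·9) = 112.59 N/mm
Working load F = kδ = 112.59·59 = 6642.7 N
C = 44.0/9.7 = 4.5361; K_W = (4C−1)/(4C−4)+0.615/C = 1.3477
τ_max = K_W·8FD/(πd³) = 1.3477·815.49 = 1099 MPa
τ_max ≤ 1430 MPa → acceptable

(a) 9 coils; (b) YES, τ_max = 1100 MPa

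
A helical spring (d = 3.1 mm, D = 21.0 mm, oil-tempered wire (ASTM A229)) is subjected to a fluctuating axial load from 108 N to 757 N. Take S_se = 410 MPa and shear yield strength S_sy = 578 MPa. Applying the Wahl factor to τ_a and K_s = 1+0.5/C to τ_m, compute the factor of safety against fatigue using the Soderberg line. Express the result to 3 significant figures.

C = D/d = 21.0/3.1 = 6.7742; K_W = (4C−1)/(4C−4)+0.615/C = 1.2207; K_s = 1+0.5/C = 1.0738
F_a = (F_max−F_min)/2 = 324.5 N; F_m = (F_max+F_min)/2 = 432.5 N
τ_a = K_W·8F_aD/(πd³) = 1.2207 × 582.49 = 711.03 MPa
τ_m = K_s·8F_mD/(πd³) = 1.0738 × 776.36 = 833.66 MPa
Soderberg: 1/n_f = τ_a/S_se + τ_m/S_sy = 711.03/410 + 833.66/578 = 1.73422 + 1.44231 = 3.1765
n_f = 1/3.1765 = 0.3148

0.315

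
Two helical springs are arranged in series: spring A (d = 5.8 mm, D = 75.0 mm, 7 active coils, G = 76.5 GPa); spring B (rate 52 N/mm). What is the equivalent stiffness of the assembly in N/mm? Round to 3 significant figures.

k_A = Gd⁴/(8D³N_a) = (76.5×10³)(5.8⁴)/(8·75.0³·7) = 3.6644 N/mm
Series: 1/k_eq = 1/3.6644 + 1/52 = 0.29213; k_eq = 3.4232 N/mm

3.42 N/mm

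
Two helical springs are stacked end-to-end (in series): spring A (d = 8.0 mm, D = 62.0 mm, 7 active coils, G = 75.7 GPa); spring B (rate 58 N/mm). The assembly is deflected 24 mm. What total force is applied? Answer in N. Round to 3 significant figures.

k_A = Gd⁴/(8D³N_a) = (75.7×10³)(8.0⁴)/(8·62.0³·7) = 23.232 N/mm
Series: 1/k_eq = 1/23.232 + 1/58 = 0.060285; k_eq = 16.588 N/mm
F = k_eq·δ = 16.588·24 = 398.11 N

398 N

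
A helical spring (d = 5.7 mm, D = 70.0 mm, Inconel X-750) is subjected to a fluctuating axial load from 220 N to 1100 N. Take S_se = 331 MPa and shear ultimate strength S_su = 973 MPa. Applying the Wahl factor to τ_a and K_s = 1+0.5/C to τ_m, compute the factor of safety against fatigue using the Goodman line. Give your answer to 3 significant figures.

C = D/d = 70.0/5.7 = 12.2807; K_W = (4C−1)/(4C−4)+0.615/C = 1.1166; K_s = 1+0.5/C = 1.0407
F_a = (F_max−F_min)/2 = 440 N; F_m = (F_max+F_min)/2 = 660 N
τ_a = K_W·8F_aD/(πd³) = 1.1166 × 423.51 = 472.88 MPa
τ_m = K_s·8F_mD/(πd³) = 1.0407 × 635.27 = 661.13 MPa
Goodman: 1/n_f = τ_a/S_se + τ_m/S_su = 472.88/331 + 661.13/973 = 1.42864 + 0.67948 = 2.1081
n_f = 1/2.1081 = 0.4744

0.474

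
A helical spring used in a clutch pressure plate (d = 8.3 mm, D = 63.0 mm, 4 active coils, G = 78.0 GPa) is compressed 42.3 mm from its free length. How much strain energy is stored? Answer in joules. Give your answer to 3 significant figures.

k = Gd⁴/(8D³N_a) = (78.0×10³)(8.3⁴)/(8·63.0³·4) = 46.263 N/mm
U = ½kδ² = 0.5 × 46.263 × 42.3² = 41389 N·mm = 41.389 J

41.4 J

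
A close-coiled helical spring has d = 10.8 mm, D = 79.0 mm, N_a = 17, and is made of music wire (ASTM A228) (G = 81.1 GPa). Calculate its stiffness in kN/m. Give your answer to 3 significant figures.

16.5 kN/m

k = Gd⁴/(8D³N_a) = (81.1×10³ × 10.8⁴) / (8 × 79.0³ × 17)
  = 1.10336e+09 / 6.70533e+07 = 16.455 N/mm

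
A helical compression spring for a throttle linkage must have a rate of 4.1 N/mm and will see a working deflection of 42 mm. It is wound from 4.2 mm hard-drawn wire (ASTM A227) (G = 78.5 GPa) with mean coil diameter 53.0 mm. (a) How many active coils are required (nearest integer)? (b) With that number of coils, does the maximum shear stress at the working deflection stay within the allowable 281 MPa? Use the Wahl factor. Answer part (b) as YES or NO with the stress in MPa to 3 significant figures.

(a) 5 coils; (b) NO, τ_max = 349 MPa

N_a = Gd⁴/(8D³k) = (78.5×10³)(4.2⁴)/(8·53.0³·4.1) = 5.002 → N_a = 5
Actual rate k = Gd⁴/(8D³·5) = 4.1018 N/mm
Working load F = kδ = 4.1018·42 = 172.28 N
C = 53.0/4.2 = 12.6190; K_W = (4C−1)/(4C−4)+0.615/C = 1.1133
τ_max = K_W·8FD/(πd³) = 1.1133·313.83 = 349.38 MPa
τ_max > 281 MPa → exceeds allowable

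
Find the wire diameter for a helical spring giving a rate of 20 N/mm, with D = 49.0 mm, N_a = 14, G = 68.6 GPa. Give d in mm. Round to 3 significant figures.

d = (8D³N_a·k / G)^(1/4) = (8·49.0³·14·20 / (68.6×10³))^0.25
  = (3841.6)^0.25 = 7.8728 mm

7.87 mm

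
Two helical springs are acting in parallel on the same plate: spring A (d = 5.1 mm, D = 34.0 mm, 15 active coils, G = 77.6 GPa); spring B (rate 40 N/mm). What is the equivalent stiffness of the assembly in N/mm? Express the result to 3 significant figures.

k_A = Gd⁴/(8D³N_a) = (77.6×10³)(5.1⁴)/(8·34.0³·15) = 11.131 N/mm
Parallel: k_eq = 11.131 + 40 = 51.131 N/mm

51.1 N/mm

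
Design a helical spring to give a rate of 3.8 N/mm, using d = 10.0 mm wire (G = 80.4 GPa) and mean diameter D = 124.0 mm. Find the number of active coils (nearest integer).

N_a = Gd⁴/(8D³k) = (80.4×10³ × 10.0⁴)/(8 × 124.0³ × 3.8)
    = 8.04e+08 / 5.79614e+07 = 13.87 → 14 coils

14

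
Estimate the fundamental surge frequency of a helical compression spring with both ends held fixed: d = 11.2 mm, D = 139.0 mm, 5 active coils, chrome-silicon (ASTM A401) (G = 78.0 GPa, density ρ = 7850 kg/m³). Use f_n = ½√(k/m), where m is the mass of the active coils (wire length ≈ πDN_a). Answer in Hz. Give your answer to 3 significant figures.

k = Gd⁴/(8D³N_a) = (78.0×10³)(11.2⁴)/(8·139.0³·5) = 11.425 N/mm = 11425 N/m
Wire length L = πDN_a = π·139.0·5 = 2183.4 mm
m = ρ·(πd²/4)·L = 7850 × 98.52×10⁻⁶ m² × 2.1834 m = 1.6886 kg
f_n = ½√(k/m) = 0.5·√(11425/1.6886) = 0.5·√(6766) = 41.128 Hz

41.1 Hz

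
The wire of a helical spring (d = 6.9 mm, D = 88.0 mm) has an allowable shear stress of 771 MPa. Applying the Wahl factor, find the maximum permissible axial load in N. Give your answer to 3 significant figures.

1020 N

C = D/d = 88.0/6.9 = 12.7536
K_W = (4C−1)/(4C−4) + 0.615/C = 50.014/47.014 + 0.0482 = 1.1120
τ_max = K·8FD/(πd³) → F_max = τ_allow·πd³/(8DK)
F_max = 771·π·6.9³/(8·88.0·1.1120) = 7.957e+05/782.87 = 1016.4 N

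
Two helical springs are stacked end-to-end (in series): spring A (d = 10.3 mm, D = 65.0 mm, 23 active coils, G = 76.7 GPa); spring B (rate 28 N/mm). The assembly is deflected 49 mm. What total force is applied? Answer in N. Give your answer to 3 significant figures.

520 N

k_A = Gd⁴/(8D³N_a) = (76.7×10³)(10.3⁴)/(8·65.0³·23) = 17.084 N/mm
Series: 1/k_eq = 1/17.084 + 1/28 = 0.094249; k_eq = 10.61 N/mm
F = k_eq·δ = 10.61·49 = 519.9 N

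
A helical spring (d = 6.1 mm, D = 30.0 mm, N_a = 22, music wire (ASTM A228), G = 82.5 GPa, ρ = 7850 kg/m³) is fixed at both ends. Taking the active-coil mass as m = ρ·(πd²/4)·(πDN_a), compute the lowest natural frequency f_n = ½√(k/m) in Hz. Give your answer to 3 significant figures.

k = Gd⁴/(8D³N_a) = (82.5×10³)(6.1⁴)/(8·30.0³·22) = 24.038 N/mm = 24038 N/m
Wire length L = πDN_a = π·30.0·22 = 2073.5 mm
m = ρ·(πd²/4)·L = 7850 × 29.225×10⁻⁶ m² × 2.0735 m = 0.47568 kg
f_n = ½√(k/m) = 0.5·√(24038/0.47568) = 0.5·√(50534) = 112.4 Hz

112 Hz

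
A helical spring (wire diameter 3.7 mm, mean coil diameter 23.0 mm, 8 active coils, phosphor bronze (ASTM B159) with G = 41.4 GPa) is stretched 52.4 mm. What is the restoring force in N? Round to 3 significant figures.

522 N

k = Gd⁴/(8D³N_a) = (41.4×10³)(3.7⁴)/(8·23.0³·8) = 9.9642 N/mm
F = k·δ = 9.9642 × 52.4 = 522.13 N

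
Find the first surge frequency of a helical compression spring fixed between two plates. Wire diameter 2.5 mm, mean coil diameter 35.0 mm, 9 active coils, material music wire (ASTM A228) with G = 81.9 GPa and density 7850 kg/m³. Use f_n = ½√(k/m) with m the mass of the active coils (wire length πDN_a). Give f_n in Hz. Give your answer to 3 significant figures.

82.4 Hz

k = Gd⁴/(8D³N_a) = (81.9×10³)(2.5⁴)/(8·35.0³·9) = 1.0364 N/mm = 1036.4 N/m
Wire length L = πDN_a = π·35.0·9 = 989.6 mm
m = ρ·(πd²/4)·L = 7850 × 4.9087×10⁻⁶ m² × 0.9896 m = 0.038133 kg
f_n = ½√(k/m) = 0.5·√(1036.4/0.038133) = 0.5·√(27177) = 82.428 Hz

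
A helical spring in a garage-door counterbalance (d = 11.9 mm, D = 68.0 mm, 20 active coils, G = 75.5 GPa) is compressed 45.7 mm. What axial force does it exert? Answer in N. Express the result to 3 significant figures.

k = Gd⁴/(8D³N_a) = (75.5×10³)(11.9⁴)/(8·68.0³·20) = 30.095 N/mm
F = k·δ = 30.095 × 45.7 = 1375.3 N

1380 N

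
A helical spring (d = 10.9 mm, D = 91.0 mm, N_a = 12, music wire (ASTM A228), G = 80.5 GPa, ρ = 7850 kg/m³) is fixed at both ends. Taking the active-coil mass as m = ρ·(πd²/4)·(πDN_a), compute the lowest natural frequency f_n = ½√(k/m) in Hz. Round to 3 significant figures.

k = Gd⁴/(8D³N_a) = (80.5×10³)(10.9⁴)/(8·91.0³·12) = 15.707 N/mm = 15707 N/m
Wire length L = πDN_a = π·91.0·12 = 3430.6 mm
m = ρ·(πd²/4)·L = 7850 × 93.313×10⁻⁶ m² × 3.4306 m = 2.513 kg
f_n = ½√(k/m) = 0.5·√(15707/2.513) = 0.5·√(6250.6) = 39.53 Hz

39.5 Hz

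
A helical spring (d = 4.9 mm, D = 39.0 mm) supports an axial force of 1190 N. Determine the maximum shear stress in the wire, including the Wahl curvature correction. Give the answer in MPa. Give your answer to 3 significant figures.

1190 MPa

Spring index C = D/d = 39.0/4.9 = 7.9592
K_W = (4C−1)/(4C−4) + 0.615/C = 30.837/27.837 + 0.0773 = 1.1850
τ₀ = 8FD/(πd³) = 8·1190·39.0/(π·4.9³) = 371280/369.61 = 1004.5 MPa
τ_max = K·τ₀ = 1.1850 × 1004.5 = 1190.4 MPa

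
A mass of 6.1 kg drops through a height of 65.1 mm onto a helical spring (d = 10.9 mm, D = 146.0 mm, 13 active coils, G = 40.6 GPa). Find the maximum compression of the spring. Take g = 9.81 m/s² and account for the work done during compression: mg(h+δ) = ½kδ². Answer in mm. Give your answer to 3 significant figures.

k = Gd⁴/(8D³N_a) = (40.6×10³)(10.9⁴)/(8·146.0³·13) = 1.7707 N/mm
W = mg = 6.1 × 9.81 = 59.841 N
½kδ² − Wδ − Wh = 0 → δ = (W + √(W² + 2kWh))/k
δ = (59.841 + √(3580.9 + 13795.9))/1.7707 = (59.841 + 131.82)/1.7707 = 108.24 mm

108 mm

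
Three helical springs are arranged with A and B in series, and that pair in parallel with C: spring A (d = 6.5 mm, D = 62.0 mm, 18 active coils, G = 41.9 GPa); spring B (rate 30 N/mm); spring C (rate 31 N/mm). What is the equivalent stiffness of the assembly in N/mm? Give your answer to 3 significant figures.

k_A = Gd⁴/(8D³N_a) = (41.9×10³)(6.5⁴)/(8·62.0³·18) = 2.1794 N/mm
Springs A,B series: k_AB = 1/(1/2.1794+1/30) = 2.0318 N/mm; parallel with C: k_eq = 2.0318+31 = 33.032 N/mm

33.0 N/mm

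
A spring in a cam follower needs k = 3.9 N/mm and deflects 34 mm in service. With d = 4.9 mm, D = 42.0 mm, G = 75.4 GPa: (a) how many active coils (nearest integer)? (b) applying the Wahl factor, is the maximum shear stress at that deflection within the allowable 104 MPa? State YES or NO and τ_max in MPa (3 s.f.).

(a) 19 coils; (b) NO, τ_max = 140 MPa

N_a = Gd⁴/(8D³k) = (75.4×10³)(4.9⁴)/(8·42.0³·3.9) = 18.8 → N_a = 19
Actual rate k = Gd⁴/(8D³·19) = 3.8598 N/mm
Working load F = kδ = 3.8598·34 = 131.23 N
C = 42.0/4.9 = 8.5714; K_W = (4C−1)/(4C−4)+0.615/C = 1.1708
τ_max = K_W·8FD/(πd³) = 1.1708·119.3 = 139.68 MPa
τ_max > 104 MPa → exceeds allowable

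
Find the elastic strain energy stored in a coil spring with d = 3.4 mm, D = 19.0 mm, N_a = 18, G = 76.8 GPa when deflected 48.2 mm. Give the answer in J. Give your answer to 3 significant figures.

12.1 J

k = Gd⁴/(8D³N_a) = (76.8×10³)(3.4⁴)/(8·19.0³·18) = 10.391 N/mm
U = ½kδ² = 0.5 × 10.391 × 48.2² = 12070 N·mm = 12.07 J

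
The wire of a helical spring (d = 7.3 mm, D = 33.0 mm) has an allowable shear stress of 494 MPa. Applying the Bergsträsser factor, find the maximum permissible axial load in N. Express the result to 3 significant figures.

C = D/d = 33.0/7.3 = 4.5205
K_B = (4C+2)/(4C−3) = 20.082/15.082 = 1.3315
τ_max = K·8FD/(πd³) → F_max = τ_allow·πd³/(8DK)
F_max = 494·π·7.3³/(8·33.0·1.3315) = 6.0373e+05/351.52 = 1717.5 N

1720 N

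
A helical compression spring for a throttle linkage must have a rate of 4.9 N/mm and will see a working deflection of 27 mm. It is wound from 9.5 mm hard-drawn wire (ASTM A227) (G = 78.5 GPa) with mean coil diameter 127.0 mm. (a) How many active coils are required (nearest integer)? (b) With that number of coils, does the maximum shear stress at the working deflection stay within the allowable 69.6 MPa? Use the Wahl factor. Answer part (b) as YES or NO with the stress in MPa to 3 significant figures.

(a) 8 coils; (b) YES, τ_max = 55.0 MPa

N_a = Gd⁴/(8D³k) = (78.5×10³)(9.5⁴)/(8·127.0³·4.9) = 7.963 → N_a = 8
Actual rate k = Gd⁴/(8D³·8) = 4.8772 N/mm
Working load F = kδ = 4.8772·27 = 131.69 N
C = 127.0/9.5 = 13.3684; K_W = (4C−1)/(4C−4)+0.615/C = 1.1066
τ_max = K_W·8FD/(πd³) = 1.1066·49.672 = 54.969 MPa
τ_max ≤ 69.6 MPa → acceptable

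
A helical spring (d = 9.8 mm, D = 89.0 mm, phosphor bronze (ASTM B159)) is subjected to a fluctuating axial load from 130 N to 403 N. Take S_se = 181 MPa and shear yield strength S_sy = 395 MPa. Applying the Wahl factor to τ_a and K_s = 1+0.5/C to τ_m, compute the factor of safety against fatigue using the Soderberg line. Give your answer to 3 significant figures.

2.62

C = D/d = 89.0/9.8 = 9.0816; K_W = (4C−1)/(4C−4)+0.615/C = 1.1605; K_s = 1+0.5/C = 1.0551
F_a = (F_max−F_min)/2 = 136.5 N; F_m = (F_max+F_min)/2 = 266.5 N
τ_a = K_W·8F_aD/(πd³) = 1.1605 × 32.869 = 38.145 MPa
τ_m = K_s·8F_mD/(πd³) = 1.0551 × 64.173 = 67.706 MPa
Soderberg: 1/n_f = τ_a/S_se + τ_m/S_sy = 38.145/181 + 67.706/395 = 0.21075 + 0.17141 = 0.38215
n_f = 1/0.38215 = 2.617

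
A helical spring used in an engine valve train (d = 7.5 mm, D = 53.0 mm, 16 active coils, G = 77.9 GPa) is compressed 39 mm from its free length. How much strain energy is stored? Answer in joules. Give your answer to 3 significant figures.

9.84 J

k = Gd⁴/(8D³N_a) = (77.9×10³)(7.5⁴)/(8·53.0³·16) = 12.934 N/mm
U = ½kδ² = 0.5 × 12.934 × 39² = 9836.6 N·mm = 9.8366 J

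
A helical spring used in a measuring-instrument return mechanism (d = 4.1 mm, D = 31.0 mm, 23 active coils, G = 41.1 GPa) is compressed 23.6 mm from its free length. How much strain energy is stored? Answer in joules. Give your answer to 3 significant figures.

k = Gd⁴/(8D³N_a) = (41.1×10³)(4.1⁴)/(8·31.0³·23) = 2.1187 N/mm
U = ½kδ² = 0.5 × 2.1187 × 23.6² = 590.02 N·mm = 0.59002 J

0.590 J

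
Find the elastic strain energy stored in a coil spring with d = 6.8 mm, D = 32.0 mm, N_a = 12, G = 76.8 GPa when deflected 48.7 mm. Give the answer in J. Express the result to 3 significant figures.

61.9 J

k = Gd⁴/(8D³N_a) = (76.8×10³)(6.8⁴)/(8·32.0³·12) = 52.201 N/mm
U = ½kδ² = 0.5 × 52.201 × 48.7² = 61902 N·mm = 61.902 J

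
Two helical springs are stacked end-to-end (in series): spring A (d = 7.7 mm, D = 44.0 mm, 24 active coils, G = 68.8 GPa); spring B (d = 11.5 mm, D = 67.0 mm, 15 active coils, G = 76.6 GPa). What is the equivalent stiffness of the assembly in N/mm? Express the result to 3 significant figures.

k_A = Gd⁴/(8D³N_a) = (68.8×10³)(7.7⁴)/(8·44.0³·24) = 14.787 N/mm
k_B = Gd⁴/(8D³N_a) = (76.6×10³)(11.5⁴)/(8·67.0³·15) = 37.121 N/mm
Series: 1/k_eq = 1/14.787 + 1/37.121 = 0.094564; k_eq = 10.575 N/mm

10.6 N/mm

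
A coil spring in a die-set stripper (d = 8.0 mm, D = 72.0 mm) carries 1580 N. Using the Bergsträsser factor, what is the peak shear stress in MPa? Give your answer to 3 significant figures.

Spring index C = D/d = 72.0/8.0 = 9.0000
K_B = (4C+2)/(4C−3) = 38.000/33.000 = 1.1515
τ₀ = 8FD/(πd³) = 8·1580·72.0/(π·8.0³) = 910080/1608.5 = 565.8 MPa
τ_max = K·τ₀ = 1.1515 × 565.8 = 651.52 MPa

652 MPa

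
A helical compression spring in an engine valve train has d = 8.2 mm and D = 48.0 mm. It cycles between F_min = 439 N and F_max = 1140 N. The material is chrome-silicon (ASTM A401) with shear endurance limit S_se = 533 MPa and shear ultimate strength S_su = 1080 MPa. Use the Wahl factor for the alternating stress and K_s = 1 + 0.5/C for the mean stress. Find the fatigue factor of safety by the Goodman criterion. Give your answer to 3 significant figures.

2.78

C = D/d = 48.0/8.2 = 5.8537; K_W = (4C−1)/(4C−4)+0.615/C = 1.2596; K_s = 1+0.5/C = 1.0854
F_a = (F_max−F_min)/2 = 350.5 N; F_m = (F_max+F_min)/2 = 789.5 N
τ_a = K_W·8F_aD/(πd³) = 1.2596 × 77.701 = 97.871 MPa
τ_m = K_s·8F_mD/(πd³) = 1.0854 × 175.02 = 189.97 MPa
Goodman: 1/n_f = τ_a/S_se + τ_m/S_su = 97.871/533 + 189.97/1080 = 0.18362 + 0.17590 = 0.35952
n_f = 1/0.35952 = 2.781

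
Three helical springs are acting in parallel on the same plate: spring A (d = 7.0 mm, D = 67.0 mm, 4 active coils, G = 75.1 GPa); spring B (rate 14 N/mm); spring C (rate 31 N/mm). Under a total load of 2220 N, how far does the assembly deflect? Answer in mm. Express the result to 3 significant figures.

k_A = Gd⁴/(8D³N_a) = (75.1×10³)(7.0⁴)/(8·67.0³·4) = 18.735 N/mm
Parallel: k_eq = 18.735 + 14 + 31 = 63.735 N/mm
δ = F/k_eq = 2220/63.735 = 34.832 mm

34.8 mm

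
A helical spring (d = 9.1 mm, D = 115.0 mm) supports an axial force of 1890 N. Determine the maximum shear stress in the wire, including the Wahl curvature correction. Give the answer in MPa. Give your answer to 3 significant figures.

Spring index C = D/d = 115.0/9.1 = 12.6374
K_W = (4C−1)/(4C−4) + 0.615/C = 49.549/46.549 + 0.0487 = 1.1131
τ₀ = 8FD/(πd³) = 8·1890·115.0/(π·9.1³) = 1.7388e+06/2367.4 = 734.47 MPa
τ_max = K·τ₀ = 1.1131 × 734.47 = 817.55 MPa

818 MPa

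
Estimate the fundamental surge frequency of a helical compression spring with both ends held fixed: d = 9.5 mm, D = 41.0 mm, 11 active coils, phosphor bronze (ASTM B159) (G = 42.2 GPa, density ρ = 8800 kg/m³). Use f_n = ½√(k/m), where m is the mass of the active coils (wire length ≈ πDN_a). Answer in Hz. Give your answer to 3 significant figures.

k = Gd⁴/(8D³N_a) = (42.2×10³)(9.5⁴)/(8·41.0³·11) = 56.673 N/mm = 56673 N/m
Wire length L = πDN_a = π·41.0·11 = 1416.9 mm
m = ρ·(πd²/4)·L = 8800 × 70.882×10⁻⁶ m² × 1.4169 m = 0.88378 kg
f_n = ½√(k/m) = 0.5·√(56673/0.88378) = 0.5·√(64125) = 126.61 Hz

127 Hz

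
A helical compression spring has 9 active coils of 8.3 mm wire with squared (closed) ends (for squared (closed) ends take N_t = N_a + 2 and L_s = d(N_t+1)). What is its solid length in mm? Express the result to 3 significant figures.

99.6 mm

squared (closed) ends: N_t = N_a + 2 = 9 + 2 = 11
L_s = d·(N_t+1) = 8.3 × 12 = 99.6 mm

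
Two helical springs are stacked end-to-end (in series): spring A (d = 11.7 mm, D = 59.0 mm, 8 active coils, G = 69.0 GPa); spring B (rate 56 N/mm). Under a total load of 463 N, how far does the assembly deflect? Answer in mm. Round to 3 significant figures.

13.0 mm

k_A = Gd⁴/(8D³N_a) = (69.0×10³)(11.7⁴)/(8·59.0³·8) = 98.369 N/mm
Series: 1/k_eq = 1/98.369 + 1/56 = 0.028023; k_eq = 35.685 N/mm
δ = F/k_eq = 463/35.685 = 12.975 mm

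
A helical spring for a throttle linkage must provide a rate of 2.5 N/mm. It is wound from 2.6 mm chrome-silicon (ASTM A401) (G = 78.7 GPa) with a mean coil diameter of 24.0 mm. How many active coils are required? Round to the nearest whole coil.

13

N_a = Gd⁴/(8D³k) = (78.7×10³ × 2.6⁴)/(8 × 24.0³ × 2.5)
    = 3.5964e+06 / 276480 = 13.01 → 13 coils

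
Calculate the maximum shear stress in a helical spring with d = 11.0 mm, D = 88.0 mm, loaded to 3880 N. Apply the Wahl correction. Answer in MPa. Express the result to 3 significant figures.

773 MPa

Spring index C = D/d = 88.0/11.0 = 8.0000
K_W = (4C−1)/(4C−4) + 0.615/C = 31.000/28.000 + 0.0769 = 1.1840
τ₀ = 8FD/(πd³) = 8·3880·88.0/(π·11.0³) = 2.73152e+06/4181.5 = 653.25 MPa
τ_max = K·τ₀ = 1.1840 × 653.25 = 773.45 MPa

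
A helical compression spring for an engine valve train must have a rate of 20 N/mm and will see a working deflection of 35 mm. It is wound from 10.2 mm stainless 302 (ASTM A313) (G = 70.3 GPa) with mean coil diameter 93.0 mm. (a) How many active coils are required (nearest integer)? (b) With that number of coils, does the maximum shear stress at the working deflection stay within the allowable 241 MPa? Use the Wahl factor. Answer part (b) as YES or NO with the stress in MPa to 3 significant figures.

(a) 6 coils; (b) YES, τ_max = 179 MPa

N_a = Gd⁴/(8D³k) = (70.3×10³)(10.2⁴)/(8·93.0³·20) = 5.913 → N_a = 6
Actual rate k = Gd⁴/(8D³·6) = 19.709 N/mm
Working load F = kδ = 19.709·35 = 689.82 N
C = 93.0/10.2 = 9.1176; K_W = (4C−1)/(4C−4)+0.615/C = 1.1598
τ_max = K_W·8FD/(πd³) = 1.1598·153.94 = 178.55 MPa
τ_max ≤ 241 MPa → acceptable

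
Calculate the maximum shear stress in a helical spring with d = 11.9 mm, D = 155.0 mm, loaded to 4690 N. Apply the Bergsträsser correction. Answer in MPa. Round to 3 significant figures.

Spring index C = D/d = 155.0/11.9 = 13.0252
K_B = (4C+2)/(4C−3) = 54.101/49.101 = 1.1018
τ₀ = 8FD/(πd³) = 8·4690·155.0/(π·11.9³) = 5.8156e+06/5294.1 = 1098.5 MPa
τ_max = K·τ₀ = 1.1018 × 1098.5 = 1210.4 MPa

1210 MPa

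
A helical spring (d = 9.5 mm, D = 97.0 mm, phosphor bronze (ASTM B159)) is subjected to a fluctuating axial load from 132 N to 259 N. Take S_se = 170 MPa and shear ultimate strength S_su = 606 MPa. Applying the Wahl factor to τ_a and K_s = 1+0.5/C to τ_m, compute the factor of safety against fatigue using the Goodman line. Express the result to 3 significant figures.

4.54

C = D/d = 97.0/9.5 = 10.2105; K_W = (4C−1)/(4C−4)+0.615/C = 1.1417; K_s = 1+0.5/C = 1.0490
F_a = (F_max−F_min)/2 = 63.5 N; F_m = (F_max+F_min)/2 = 195.5 N
τ_a = K_W·8F_aD/(πd³) = 1.1417 × 18.294 = 20.886 MPa
τ_m = K_s·8F_mD/(πd³) = 1.0490 × 56.323 = 59.081 MPa
Goodman: 1/n_f = τ_a/S_se + τ_m/S_su = 20.886/170 + 59.081/606 = 0.12286 + 0.09749 = 0.22035
n_f = 1/0.22035 = 4.538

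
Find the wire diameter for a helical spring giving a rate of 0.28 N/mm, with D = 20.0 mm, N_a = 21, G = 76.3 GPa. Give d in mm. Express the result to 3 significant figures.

d = (8D³N_a·k / G)^(1/4) = (8·20.0³·21·0.28 / (76.3×10³))^0.25
  = (4.9321)^0.25 = 1.4902 mm

1.49 mm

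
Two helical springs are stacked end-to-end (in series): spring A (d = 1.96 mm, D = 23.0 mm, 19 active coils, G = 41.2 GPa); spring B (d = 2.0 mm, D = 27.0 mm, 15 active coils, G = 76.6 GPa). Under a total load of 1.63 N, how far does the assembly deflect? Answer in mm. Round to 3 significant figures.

8.10 mm

k_A = Gd⁴/(8D³N_a) = (41.2×10³)(1.96⁴)/(8·23.0³·19) = 0.32877 N/mm
k_B = Gd⁴/(8D³N_a) = (76.6×10³)(2.0⁴)/(8·27.0³·15) = 0.51889 N/mm
Series: 1/k_eq = 1/0.32877 + 1/0.51889 = 4.9688; k_eq = 0.20126 N/mm
δ = F/k_eq = 1.63/0.20126 = 8.0992 mm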